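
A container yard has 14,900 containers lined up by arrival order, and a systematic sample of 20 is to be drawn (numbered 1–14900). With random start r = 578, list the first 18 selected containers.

k = N/n = 14900/20 = 745
container 1: 578
container 2: 578 + 745 = 1323
container 3: 1323 + 745 = 2068
container 4: 2068 + 745 = 2813
container 5: 2813 + 745 = 3558
container 6: 3558 + 745 = 4303
container 7: 4303 + 745 = 5048
container 8: 5048 + 745 = 5793
container 9: 5793 + 745 = 6538
container 10: 6538 + 745 = 7283
container 11: 7283 + 745 = 8028
container 12: 8028 + 745 = 8773
container 13: 8773 + 745 = 9518
container 14: 9518 + 745 = 10263
container 15: 10263 + 745 = 11008
container 16: 11008 + 745 = 11753
container 17: 11753 + 745 = 12498
container 18: 12498 + 745 = 13243

578, 1323, 2068, 2813, 3558, 4303, 5048, 5793, 6538, 7283, 8028, 8773, 9518, 10263, 11008, 11753, 12498, 13243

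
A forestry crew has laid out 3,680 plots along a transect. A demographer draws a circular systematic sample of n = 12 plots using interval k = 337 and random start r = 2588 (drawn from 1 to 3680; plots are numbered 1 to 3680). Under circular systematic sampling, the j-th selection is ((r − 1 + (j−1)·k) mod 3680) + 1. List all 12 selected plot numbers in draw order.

Selection 1: 2588
Selection 2: 2588 + 337 = 2925
Selection 3: 2925 + 337 = 3262
Selection 4: 3262 + 337 = 3599
Selection 5: 3599 + 337 = 3936 → 3936 − 3680 = 256
Selection 6: 256 + 337 = 593
Selection 7: 593 + 337 = 930
Selection 8: 930 + 337 = 1267
Selection 9: 1267 + 337 = 1604
Selection 10: 1604 + 337 = 1941
Selection 11: 1941 + 337 = 2278
Selection 12: 2278 + 337 = 2615

2588, 2925, 3262, 3599, 256, 593, 930, 1267, 1604, 1941, 2278, 2615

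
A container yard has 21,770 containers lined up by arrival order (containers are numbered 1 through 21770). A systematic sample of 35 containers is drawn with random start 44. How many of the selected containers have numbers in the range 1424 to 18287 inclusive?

27

k = 21770/35 = 622
First selection ≥ 1424: 44 + ⌈(1424−44)/622⌉·622 = 44 + 3×622 = 1910
Last selection ≤ 18287: 44 + ⌊(18287−44)/622⌋·622 = 44 + 29×622 = 18082
Count = 29 − 3 + 1 = 27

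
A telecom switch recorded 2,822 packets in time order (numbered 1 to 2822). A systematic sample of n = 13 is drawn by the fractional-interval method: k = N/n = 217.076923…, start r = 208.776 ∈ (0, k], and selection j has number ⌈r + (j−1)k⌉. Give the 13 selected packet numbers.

209, 426, 643, 861, 1078, 1295, 1512, 1729, 1946, 2163, 2380, 2597, 2814

j=1: r + 0k = 208.776 → ⌈·⌉ = 209
j=2: r + 1k = 425.852923… → ⌈·⌉ = 426
j=3: r + 2k = 642.929846… → ⌈·⌉ = 643
j=4: r + 3k = 860.006769… → ⌈·⌉ = 861
j=5: r + 4k = 1077.083692… → ⌈·⌉ = 1078
j=6: r + 5k = 1294.160615… → ⌈·⌉ = 1295
j=7: r + 6k = 1511.237538… → ⌈·⌉ = 1512
j=8: r + 7k = 1728.314461… → ⌈·⌉ = 1729
j=9: r + 8k = 1945.391384… → ⌈·⌉ = 1946
j=10: r + 9k = 2162.468307… → ⌈·⌉ = 2163
j=11: r + 10k = 2379.545230… → ⌈·⌉ = 2380
j=12: r + 11k = 2596.622153… → ⌈·⌉ = 2597
j=13: r + 12k = 2813.699076… → ⌈·⌉ = 2814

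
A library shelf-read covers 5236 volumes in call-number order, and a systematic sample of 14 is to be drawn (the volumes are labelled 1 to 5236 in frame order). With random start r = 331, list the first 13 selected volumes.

331, 705, 1079, 1453, 1827, 2201, 2575, 2949, 3323, 3697, 4071, 4445, 4819

k = N/n = 5236/14 = 374
volume 1: 331
volume 2: 331 + 374 = 705
volume 3: 705 + 374 = 1079
volume 4: 1079 + 374 = 1453
volume 5: 1453 + 374 = 1827
volume 6: 1827 + 374 = 2201
volume 7: 2201 + 374 = 2575
volume 8: 2575 + 374 = 2949
volume 9: 2949 + 374 = 3323
volume 10: 3323 + 374 = 3697
volume 11: 3697 + 374 = 4071
volume 12: 4071 + 374 = 4445
volume 13: 4445 + 374 = 4819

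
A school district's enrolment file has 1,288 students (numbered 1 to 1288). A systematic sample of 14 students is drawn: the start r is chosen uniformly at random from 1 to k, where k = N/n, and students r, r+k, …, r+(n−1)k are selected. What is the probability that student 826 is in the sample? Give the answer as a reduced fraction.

k = 1288/14 = 92.
Student 826 is selected iff r ≡ 826 (mod 92); exactly one such r in {1,…,92}.
Inclusion probability = 1/92.

1/92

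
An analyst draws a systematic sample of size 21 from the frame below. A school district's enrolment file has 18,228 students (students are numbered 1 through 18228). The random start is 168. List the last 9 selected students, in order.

k = N/n = 18228/21 = 868
13th selection = 168 + 12×868 = 10584
14th: 10584 + 868 = 11452
15th: 11452 + 868 = 12320
16th: 12320 + 868 = 13188
17th: 13188 + 868 = 14056
18th: 14056 + 868 = 14924
19th: 14924 + 868 = 15792
20th: 15792 + 868 = 16660
21st: 16660 + 868 = 17528

10584, 11452, 12320, 13188, 14056, 14924, 15792, 16660, 17528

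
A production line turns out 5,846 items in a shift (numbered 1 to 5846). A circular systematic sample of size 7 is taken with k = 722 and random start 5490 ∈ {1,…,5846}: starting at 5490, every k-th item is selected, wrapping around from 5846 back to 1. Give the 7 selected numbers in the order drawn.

5490, 366, 1088, 1810, 2532, 3254, 3976

Selection 1: 5490
Selection 2: 5490 + 722 = 6212 → 6212 − 5846 = 366
Selection 3: 366 + 722 = 1088
Selection 4: 1088 + 722 = 1810
Selection 5: 1810 + 722 = 2532
Selection 6: 2532 + 722 = 3254
Selection 7: 3254 + 722 = 3976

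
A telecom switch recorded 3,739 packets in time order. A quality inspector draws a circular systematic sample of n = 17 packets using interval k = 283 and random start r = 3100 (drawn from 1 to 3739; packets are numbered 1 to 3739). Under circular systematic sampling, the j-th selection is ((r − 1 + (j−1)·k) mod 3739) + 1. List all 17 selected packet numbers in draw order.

Selection 1: 3100
Selection 2: 3100 + 283 = 3383
Selection 3: 3383 + 283 = 3666
Selection 4: 3666 + 283 = 3949 → 3949 − 3739 = 210
Selection 5: 210 + 283 = 493
Selection 6: 493 + 283 = 776
Selection 7: 776 + 283 = 1059
Selection 8: 1059 + 283 = 1342
Selection 9: 1342 + 283 = 1625
Selection 10: 1625 + 283 = 1908
Selection 11: 1908 + 283 = 2191
Selection 12: 2191 + 283 = 2474
Selection 13: 2474 + 283 = 2757
Selection 14: 2757 + 283 = 3040
Selection 15: 3040 + 283 = 3323
Selection 16: 3323 + 283 = 3606
Selection 17: 3606 + 283 = 3889 → 3889 − 3739 = 150

3100, 3383, 3666, 210, 493, 776, 1059, 1342, 1625, 1908, 2191, 2474, 2757, 3040, 3323, 3606, 150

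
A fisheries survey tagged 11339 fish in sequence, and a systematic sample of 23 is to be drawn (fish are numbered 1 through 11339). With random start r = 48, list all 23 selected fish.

k = N/n = 11339/23 = 493
fish 1: 48
fish 2: 48 + 493 = 541
fish 3: 541 + 493 = 1034
fish 4: 1034 + 493 = 1527
fish 5: 1527 + 493 = 2020
fish 6: 2020 + 493 = 2513
fish 7: 2513 + 493 = 3006
fish 8: 3006 + 493 = 3499
fish 9: 3499 + 493 = 3992
fish 10: 3992 + 493 = 4485
fish 11: 4485 + 493 = 4978
fish 12: 4978 + 493 = 5471
fish 13: 5471 + 493 = 5964
fish 14: 5964 + 493 = 6457
fish 15: 6457 + 493 = 6950
fish 16: 6950 + 493 = 7443
fish 17: 7443 + 493 = 7936
fish 18: 7936 + 493 = 8429
fish 19: 8429 + 493 = 8922
fish 20: 8922 + 493 = 9415
fish 21: 9415 + 493 = 9908
fish 22: 9908 + 493 = 10401
fish 23: 10401 + 493 = 10894

48, 541, 1034, 1527, 2020, 2513, 3006, 3499, 3992, 4485, 4978, 5471, 5964, 6457, 6950, 7443, 7936, 8429, 8922, 9415, 9908, 10401, 10894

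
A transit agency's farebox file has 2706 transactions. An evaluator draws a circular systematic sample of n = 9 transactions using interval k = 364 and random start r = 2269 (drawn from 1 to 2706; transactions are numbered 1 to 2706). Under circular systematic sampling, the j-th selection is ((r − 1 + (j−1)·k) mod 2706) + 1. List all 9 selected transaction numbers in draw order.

2269, 2633, 291, 655, 1019, 1383, 1747, 2111, 2475

Selection 1: 2269
Selection 2: 2269 + 364 = 2633
Selection 3: 2633 + 364 = 2997 → 2997 − 2706 = 291
Selection 4: 291 + 364 = 655
Selection 5: 655 + 364 = 1019
Selection 6: 1019 + 364 = 1383
Selection 7: 1383 + 364 = 1747
Selection 8: 1747 + 364 = 2111
Selection 9: 2111 + 364 = 2475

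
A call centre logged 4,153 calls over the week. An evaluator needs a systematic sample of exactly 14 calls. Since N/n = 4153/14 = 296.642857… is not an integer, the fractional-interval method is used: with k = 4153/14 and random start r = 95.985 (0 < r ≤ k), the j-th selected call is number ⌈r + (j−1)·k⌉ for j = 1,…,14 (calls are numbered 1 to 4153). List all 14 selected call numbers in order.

j=1: r + 0k = 95.985 → ⌈·⌉ = 96
j=2: r + 1k = 392.627857… → ⌈·⌉ = 393
j=3: r + 2k = 689.270714… → ⌈·⌉ = 690
j=4: r + 3k = 985.913571… → ⌈·⌉ = 986
j=5: r + 4k = 1282.556428… → ⌈·⌉ = 1283
j=6: r + 5k = 1579.199285… → ⌈·⌉ = 1580
j=7: r + 6k = 1875.842142… → ⌈·⌉ = 1876
j=8: r + 7k = 2172.485 → ⌈·⌉ = 2173
j=9: r + 8k = 2469.127857… → ⌈·⌉ = 2470
j=10: r + 9k = 2765.770714… → ⌈·⌉ = 2766
j=11: r + 10k = 3062.413571… → ⌈·⌉ = 3063
j=12: r + 11k = 3359.056428… → ⌈·⌉ = 3360
j=13: r + 12k = 3655.699285… → ⌈·⌉ = 3656
j=14: r + 13k = 3952.342142… → ⌈·⌉ = 3953

96, 393, 690, 986, 1283, 1580, 1876, 2173, 2470, 2766, 3063, 3360, 3656, 3953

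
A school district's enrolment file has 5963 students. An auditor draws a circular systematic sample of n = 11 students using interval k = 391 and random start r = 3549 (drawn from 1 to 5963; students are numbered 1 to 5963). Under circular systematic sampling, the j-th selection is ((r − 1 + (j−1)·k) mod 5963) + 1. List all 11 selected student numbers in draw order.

3549, 3940, 4331, 4722, 5113, 5504, 5895, 323, 714, 1105, 1496

Selection 1: 3549
Selection 2: 3549 + 391 = 3940
Selection 3: 3940 + 391 = 4331
Selection 4: 4331 + 391 = 4722
Selection 5: 4722 + 391 = 5113
Selection 6: 5113 + 391 = 5504
Selection 7: 5504 + 391 = 5895
Selection 8: 5895 + 391 = 6286 → 6286 − 5963 = 323
Selection 9: 323 + 391 = 714
Selection 10: 714 + 391 = 1105
Selection 11: 1105 + 391 = 1496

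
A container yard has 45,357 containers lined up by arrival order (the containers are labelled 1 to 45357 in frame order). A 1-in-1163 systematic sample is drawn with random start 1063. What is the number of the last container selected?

k = 1163
39th selection = r + (39−1)·k = 1063 + 38×1163 = 1063 + 44194 = 45257

45257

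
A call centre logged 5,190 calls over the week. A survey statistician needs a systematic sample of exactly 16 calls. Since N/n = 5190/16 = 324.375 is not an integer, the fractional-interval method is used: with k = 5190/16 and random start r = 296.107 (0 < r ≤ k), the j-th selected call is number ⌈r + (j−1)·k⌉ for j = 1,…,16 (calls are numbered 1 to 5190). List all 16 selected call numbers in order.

j=1: r + 0k = 296.107 → ⌈·⌉ = 297
j=2: r + 1k = 620.482 → ⌈·⌉ = 621
j=3: r + 2k = 944.857 → ⌈·⌉ = 945
j=4: r + 3k = 1269.232 → ⌈·⌉ = 1270
j=5: r + 4k = 1593.607 → ⌈·⌉ = 1594
j=6: r + 5k = 1917.982 → ⌈·⌉ = 1918
j=7: r + 6k = 2242.357 → ⌈·⌉ = 2243
j=8: r + 7k = 2566.732 → ⌈·⌉ = 2567
j=9: r + 8k = 2891.107 → ⌈·⌉ = 2892
j=10: r + 9k = 3215.482 → ⌈·⌉ = 3216
j=11: r + 10k = 3539.857 → ⌈·⌉ = 3540
j=12: r + 11k = 3864.232 → ⌈·⌉ = 3865
j=13: r + 12k = 4188.607 → ⌈·⌉ = 4189
j=14: r + 13k = 4512.982 → ⌈·⌉ = 4513
j=15: r + 14k = 4837.357 → ⌈·⌉ = 4838
j=16: r + 15k = 5161.732 → ⌈·⌉ = 5162

297, 621, 945, 1270, 1594, 1918, 2243, 2567, 2892, 3216, 3540, 3865, 4189, 4513, 4838, 5162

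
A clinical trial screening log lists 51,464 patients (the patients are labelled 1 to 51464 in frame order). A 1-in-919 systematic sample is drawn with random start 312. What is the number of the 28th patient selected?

k = 919
28th selection = r + (28−1)·k = 312 + 27×919 = 312 + 24813 = 25125

25125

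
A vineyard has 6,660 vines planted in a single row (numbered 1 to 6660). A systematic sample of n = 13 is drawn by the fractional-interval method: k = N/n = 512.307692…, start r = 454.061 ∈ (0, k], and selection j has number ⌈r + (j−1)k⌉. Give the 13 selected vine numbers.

455, 967, 1479, 1991, 2504, 3016, 3528, 4041, 4553, 5065, 5578, 6090, 6602

j=1: r + 0k = 454.061 → ⌈·⌉ = 455
j=2: r + 1k = 966.368692… → ⌈·⌉ = 967
j=3: r + 2k = 1478.676384… → ⌈·⌉ = 1479
j=4: r + 3k = 1990.984076… → ⌈·⌉ = 1991
j=5: r + 4k = 2503.291769… → ⌈·⌉ = 2504
j=6: r + 5k = 3015.599461… → ⌈·⌉ = 3016
j=7: r + 6k = 3527.907153… → ⌈·⌉ = 3528
j=8: r + 7k = 4040.214846… → ⌈·⌉ = 4041
j=9: r + 8k = 4552.522538… → ⌈·⌉ = 4553
j=10: r + 9k = 5064.830230… → ⌈·⌉ = 5065
j=11: r + 10k = 5577.137923… → ⌈·⌉ = 5578
j=12: r + 11k = 6089.445615… → ⌈·⌉ = 6090
j=13: r + 12k = 6601.753307… → ⌈·⌉ = 6602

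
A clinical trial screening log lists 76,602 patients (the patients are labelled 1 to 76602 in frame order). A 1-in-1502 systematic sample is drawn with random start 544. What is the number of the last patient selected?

k = 1502
51st selection = r + (51−1)·k = 544 + 50×1502 = 544 + 75100 = 75644

75644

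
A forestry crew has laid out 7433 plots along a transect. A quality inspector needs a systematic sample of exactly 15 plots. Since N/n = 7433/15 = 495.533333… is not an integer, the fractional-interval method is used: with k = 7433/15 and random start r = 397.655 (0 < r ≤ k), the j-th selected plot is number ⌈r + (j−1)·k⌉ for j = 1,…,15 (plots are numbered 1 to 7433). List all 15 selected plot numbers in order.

j=1: r + 0k = 397.655 → ⌈·⌉ = 398
j=2: r + 1k = 893.188333… → ⌈·⌉ = 894
j=3: r + 2k = 1388.721666… → ⌈·⌉ = 1389
j=4: r + 3k = 1884.255 → ⌈·⌉ = 1885
j=5: r + 4k = 2379.788333… → ⌈·⌉ = 2380
j=6: r + 5k = 2875.321666… → ⌈·⌉ = 2876
j=7: r + 6k = 3370.855 → ⌈·⌉ = 3371
j=8: r + 7k = 3866.388333… → ⌈·⌉ = 3867
j=9: r + 8k = 4361.921666… → ⌈·⌉ = 4362
j=10: r + 9k = 4857.455 → ⌈·⌉ = 4858
j=11: r + 10k = 5352.988333… → ⌈·⌉ = 5353
j=12: r + 11k = 5848.521666… → ⌈·⌉ = 5849
j=13: r + 12k = 6344.055 → ⌈·⌉ = 6345
j=14: r + 13k = 6839.588333… → ⌈·⌉ = 6840
j=15: r + 14k = 7335.121666… → ⌈·⌉ = 7336

398, 894, 1389, 1885, 2380, 2876, 3371, 3867, 4362, 4858, 5353, 5849, 6345, 6840, 7336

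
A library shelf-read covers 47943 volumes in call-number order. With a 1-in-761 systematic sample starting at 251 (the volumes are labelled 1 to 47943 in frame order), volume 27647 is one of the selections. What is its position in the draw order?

37

k = 761
position = (27647 − 251)/761 + 1 = 27396/761 + 1 = 36 + 1 = 37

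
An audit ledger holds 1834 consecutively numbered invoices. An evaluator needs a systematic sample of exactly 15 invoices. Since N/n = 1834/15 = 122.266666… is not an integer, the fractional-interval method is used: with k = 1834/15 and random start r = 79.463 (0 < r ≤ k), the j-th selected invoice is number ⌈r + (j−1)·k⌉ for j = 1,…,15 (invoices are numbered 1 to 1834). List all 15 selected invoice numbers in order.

80, 202, 324, 447, 569, 691, 814, 936, 1058, 1180, 1303, 1425, 1547, 1669, 1792

j=1: r + 0k = 79.463 → ⌈·⌉ = 80
j=2: r + 1k = 201.729666… → ⌈·⌉ = 202
j=3: r + 2k = 323.996333… → ⌈·⌉ = 324
j=4: r + 3k = 446.263 → ⌈·⌉ = 447
j=5: r + 4k = 568.529666… → ⌈·⌉ = 569
j=6: r + 5k = 690.796333… → ⌈·⌉ = 691
j=7: r + 6k = 813.063 → ⌈·⌉ = 814
j=8: r + 7k = 935.329666… → ⌈·⌉ = 936
j=9: r + 8k = 1057.596333… → ⌈·⌉ = 1058
j=10: r + 9k = 1179.863 → ⌈·⌉ = 1180
j=11: r + 10k = 1302.129666… → ⌈·⌉ = 1303
j=12: r + 11k = 1424.396333… → ⌈·⌉ = 1425
j=13: r + 12k = 1546.663 → ⌈·⌉ = 1547
j=14: r + 13k = 1668.929666… → ⌈·⌉ = 1669
j=15: r + 14k = 1791.196333… → ⌈·⌉ = 1792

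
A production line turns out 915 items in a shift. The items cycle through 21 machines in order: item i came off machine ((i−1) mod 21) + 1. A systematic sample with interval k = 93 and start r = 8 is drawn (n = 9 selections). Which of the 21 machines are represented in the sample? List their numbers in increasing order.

Consecutive selections differ by k = 93, so their machine numbers differ by 93 mod 21 = 9.
gcd(93, 21) = 3, so the sample visits 21/3 = 7 distinct residues mod 21.
Start 8 is machine 8; the machines hit are 2, 5, 8, 11, 14, 17, 20.

2, 5, 8, 11, 14, 17, 20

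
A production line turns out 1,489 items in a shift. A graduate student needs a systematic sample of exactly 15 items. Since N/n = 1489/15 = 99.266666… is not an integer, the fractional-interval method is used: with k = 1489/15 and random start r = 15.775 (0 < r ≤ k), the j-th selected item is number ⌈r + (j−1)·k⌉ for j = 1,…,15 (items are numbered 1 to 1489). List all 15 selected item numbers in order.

16, 116, 215, 314, 413, 513, 612, 711, 810, 910, 1009, 1108, 1207, 1307, 1406

j=1: r + 0k = 15.775 → ⌈·⌉ = 16
j=2: r + 1k = 115.041666… → ⌈·⌉ = 116
j=3: r + 2k = 214.308333… → ⌈·⌉ = 215
j=4: r + 3k = 313.575 → ⌈·⌉ = 314
j=5: r + 4k = 412.841666… → ⌈·⌉ = 413
j=6: r + 5k = 512.108333… → ⌈·⌉ = 513
j=7: r + 6k = 611.375 → ⌈·⌉ = 612
j=8: r + 7k = 710.641666… → ⌈·⌉ = 711
j=9: r + 8k = 809.908333… → ⌈·⌉ = 810
j=10: r + 9k = 909.175 → ⌈·⌉ = 910
j=11: r + 10k = 1008.441666… → ⌈·⌉ = 1009
j=12: r + 11k = 1107.708333… → ⌈·⌉ = 1108
j=13: r + 12k = 1206.975 → ⌈·⌉ = 1207
j=14: r + 13k = 1306.241666… → ⌈·⌉ = 1307
j=15: r + 14k = 1405.508333… → ⌈·⌉ = 1406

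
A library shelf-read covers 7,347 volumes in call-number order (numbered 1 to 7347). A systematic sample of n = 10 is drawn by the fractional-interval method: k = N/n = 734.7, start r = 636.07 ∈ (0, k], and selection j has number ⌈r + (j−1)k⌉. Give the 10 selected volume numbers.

j=1: r + 0k = 636.07 → ⌈·⌉ = 637
j=2: r + 1k = 1370.77 → ⌈·⌉ = 1371
j=3: r + 2k = 2105.47 → ⌈·⌉ = 2106
j=4: r + 3k = 2840.17 → ⌈·⌉ = 2841
j=5: r + 4k = 3574.87 → ⌈·⌉ = 3575
j=6: r + 5k = 4309.57 → ⌈·⌉ = 4310
j=7: r + 6k = 5044.27 → ⌈·⌉ = 5045
j=8: r + 7k = 5778.97 → ⌈·⌉ = 5779
j=9: r + 8k = 6513.67 → ⌈·⌉ = 6514
j=10: r + 9k = 7248.37 → ⌈·⌉ = 7249

637, 1371, 2106, 2841, 3575, 4310, 5045, 5779, 6514, 7249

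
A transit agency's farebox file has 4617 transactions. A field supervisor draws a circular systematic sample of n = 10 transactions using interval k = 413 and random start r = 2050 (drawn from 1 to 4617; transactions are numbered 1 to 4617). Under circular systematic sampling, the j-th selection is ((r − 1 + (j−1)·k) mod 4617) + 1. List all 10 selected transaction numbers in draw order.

2050, 2463, 2876, 3289, 3702, 4115, 4528, 324, 737, 1150

Selection 1: 2050
Selection 2: 2050 + 413 = 2463
Selection 3: 2463 + 413 = 2876
Selection 4: 2876 + 413 = 3289
Selection 5: 3289 + 413 = 3702
Selection 6: 3702 + 413 = 4115
Selection 7: 4115 + 413 = 4528
Selection 8: 4528 + 413 = 4941 → 4941 − 4617 = 324
Selection 9: 324 + 413 = 737
Selection 10: 737 + 413 = 1150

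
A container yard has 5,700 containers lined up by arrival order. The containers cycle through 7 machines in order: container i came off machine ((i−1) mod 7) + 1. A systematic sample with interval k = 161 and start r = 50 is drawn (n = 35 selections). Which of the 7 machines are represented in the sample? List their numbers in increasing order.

1

Consecutive selections differ by k = 161, so their machine numbers differ by 161 mod 7 = 0.
gcd(161, 7) = 7, so the sample visits 7/7 = 1 distinct residues mod 7.
Start 50 is machine 1; the machines hit are 1.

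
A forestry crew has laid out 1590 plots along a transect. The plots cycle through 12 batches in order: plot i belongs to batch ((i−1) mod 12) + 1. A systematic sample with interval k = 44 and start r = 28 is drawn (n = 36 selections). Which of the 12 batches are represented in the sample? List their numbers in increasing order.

Consecutive selections differ by k = 44, so their batch numbers differ by 44 mod 12 = 8.
gcd(44, 12) = 4, so the sample visits 12/4 = 3 distinct residues mod 12.
Start 28 is batch 4; the batches hit are 4, 8, 12.

4, 8, 12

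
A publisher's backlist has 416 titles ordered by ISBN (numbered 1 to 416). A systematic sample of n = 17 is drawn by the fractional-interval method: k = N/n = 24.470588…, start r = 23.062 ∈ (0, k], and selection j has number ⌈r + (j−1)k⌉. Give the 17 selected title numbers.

24, 48, 73, 97, 121, 146, 170, 195, 219, 244, 268, 293, 317, 342, 366, 391, 415

j=1: r + 0k = 23.062 → ⌈·⌉ = 24
j=2: r + 1k = 47.532588… → ⌈·⌉ = 48
j=3: r + 2k = 72.003176… → ⌈·⌉ = 73
j=4: r + 3k = 96.473764… → ⌈·⌉ = 97
j=5: r + 4k = 120.944352… → ⌈·⌉ = 121
j=6: r + 5k = 145.414941… → ⌈·⌉ = 146
j=7: r + 6k = 169.885529… → ⌈·⌉ = 170
j=8: r + 7k = 194.356117… → ⌈·⌉ = 195
j=9: r + 8k = 218.826705… → ⌈·⌉ = 219
j=10: r + 9k = 243.297294… → ⌈·⌉ = 244
j=11: r + 10k = 267.767882… → ⌈·⌉ = 268
j=12: r + 11k = 292.238470… → ⌈·⌉ = 293
j=13: r + 12k = 316.709058… → ⌈·⌉ = 317
j=14: r + 13k = 341.179647… → ⌈·⌉ = 342
j=15: r + 14k = 365.650235… → ⌈·⌉ = 366
j=16: r + 15k = 390.120823… → ⌈·⌉ = 391
j=17: r + 16k = 414.591411… → ⌈·⌉ = 415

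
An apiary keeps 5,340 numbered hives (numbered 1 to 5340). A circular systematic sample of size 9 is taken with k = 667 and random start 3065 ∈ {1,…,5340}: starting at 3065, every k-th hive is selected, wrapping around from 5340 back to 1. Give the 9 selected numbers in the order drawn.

Selection 1: 3065
Selection 2: 3065 + 667 = 3732
Selection 3: 3732 + 667 = 4399
Selection 4: 4399 + 667 = 5066
Selection 5: 5066 + 667 = 5733 → 5733 − 5340 = 393
Selection 6: 393 + 667 = 1060
Selection 7: 1060 + 667 = 1727
Selection 8: 1727 + 667 = 2394
Selection 9: 2394 + 667 = 3061

3065, 3732, 4399, 5066, 393, 1060, 1727, 2394, 3061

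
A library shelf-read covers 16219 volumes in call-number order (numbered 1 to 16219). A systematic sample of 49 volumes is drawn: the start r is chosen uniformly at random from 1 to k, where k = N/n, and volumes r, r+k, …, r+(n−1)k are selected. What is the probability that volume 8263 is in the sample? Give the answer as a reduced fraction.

1/331

k = 16219/49 = 331.
Volume 8263 is selected iff r ≡ 8263 (mod 331); exactly one such r in {1,…,331}.
Inclusion probability = 1/331.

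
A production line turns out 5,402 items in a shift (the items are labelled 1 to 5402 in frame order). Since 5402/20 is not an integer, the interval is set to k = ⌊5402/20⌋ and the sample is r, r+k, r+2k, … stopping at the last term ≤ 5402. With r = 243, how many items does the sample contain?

k = ⌊5402/20⌋ = 270
Achieved size = ⌊(5402 − 243)/270⌋ + 1 = ⌊5159/270⌋ + 1 = 19 + 1 = 20
(last selection: 243 + 19×270 = 5373 ≤ 5402; next would be 5643 > 5402)

20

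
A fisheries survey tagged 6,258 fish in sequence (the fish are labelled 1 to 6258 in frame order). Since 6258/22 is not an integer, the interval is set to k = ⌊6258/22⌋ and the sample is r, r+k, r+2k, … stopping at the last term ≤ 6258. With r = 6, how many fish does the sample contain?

k = ⌊6258/22⌋ = 284
Achieved size = ⌊(6258 − 6)/284⌋ + 1 = ⌊6252/284⌋ + 1 = 22 + 1 = 23
(last selection: 6 + 22×284 = 6254 ≤ 6258; next would be 6538 > 6258)

23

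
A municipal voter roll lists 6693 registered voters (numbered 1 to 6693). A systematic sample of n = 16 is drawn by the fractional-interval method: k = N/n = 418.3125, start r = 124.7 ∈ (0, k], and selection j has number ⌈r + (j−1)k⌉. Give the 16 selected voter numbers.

j=1: r + 0k = 124.7 → ⌈·⌉ = 125
j=2: r + 1k = 543.0125 → ⌈·⌉ = 544
j=3: r + 2k = 961.325 → ⌈·⌉ = 962
j=4: r + 3k = 1379.6375 → ⌈·⌉ = 1380
j=5: r + 4k = 1797.95 → ⌈·⌉ = 1798
j=6: r + 5k = 2216.2625 → ⌈·⌉ = 2217
j=7: r + 6k = 2634.575 → ⌈·⌉ = 2635
j=8: r + 7k = 3052.8875 → ⌈·⌉ = 3053
j=9: r + 8k = 3471.2 → ⌈·⌉ = 3472
j=10: r + 9k = 3889.5125 → ⌈·⌉ = 3890
j=11: r + 10k = 4307.825 → ⌈·⌉ = 4308
j=12: r + 11k = 4726.1375 → ⌈·⌉ = 4727
j=13: r + 12k = 5144.45 → ⌈·⌉ = 5145
j=14: r + 13k = 5562.7625 → ⌈·⌉ = 5563
j=15: r + 14k = 5981.075 → ⌈·⌉ = 5982
j=16: r + 15k = 6399.3875 → ⌈·⌉ = 6400

125, 544, 962, 1380, 1798, 2217, 2635, 3053, 3472, 3890, 4308, 4727, 5145, 5563, 5982, 6400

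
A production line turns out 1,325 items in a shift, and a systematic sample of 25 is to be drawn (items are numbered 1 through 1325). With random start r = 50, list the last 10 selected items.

k = N/n = 1325/25 = 53
16th selection = 50 + 15×53 = 845
17th: 845 + 53 = 898
18th: 898 + 53 = 951
19th: 951 + 53 = 1004
20th: 1004 + 53 = 1057
21st: 1057 + 53 = 1110
22nd: 1110 + 53 = 1163
23rd: 1163 + 53 = 1216
24th: 1216 + 53 = 1269
25th: 1269 + 53 = 1322

845, 898, 951, 1004, 1057, 1110, 1163, 1216, 1269, 1322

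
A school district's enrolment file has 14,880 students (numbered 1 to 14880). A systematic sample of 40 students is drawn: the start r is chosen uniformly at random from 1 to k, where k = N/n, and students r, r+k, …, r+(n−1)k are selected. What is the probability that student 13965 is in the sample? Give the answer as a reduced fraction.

1/372

k = 14880/40 = 372.
Student 13965 is selected iff r ≡ 13965 (mod 372); exactly one such r in {1,…,372}.
Inclusion probability = 1/372.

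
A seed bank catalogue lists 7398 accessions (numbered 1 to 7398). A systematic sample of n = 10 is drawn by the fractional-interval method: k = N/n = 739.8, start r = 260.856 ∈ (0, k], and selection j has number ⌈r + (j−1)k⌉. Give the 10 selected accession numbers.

j=1: r + 0k = 260.856 → ⌈·⌉ = 261
j=2: r + 1k = 1000.656 → ⌈·⌉ = 1001
j=3: r + 2k = 1740.456 → ⌈·⌉ = 1741
j=4: r + 3k = 2480.256 → ⌈·⌉ = 2481
j=5: r + 4k = 3220.056 → ⌈·⌉ = 3221
j=6: r + 5k = 3959.856 → ⌈·⌉ = 3960
j=7: r + 6k = 4699.656 → ⌈·⌉ = 4700
j=8: r + 7k = 5439.456 → ⌈·⌉ = 5440
j=9: r + 8k = 6179.256 → ⌈·⌉ = 6180
j=10: r + 9k = 6919.056 → ⌈·⌉ = 6920

261, 1001, 1741, 2481, 3221, 3960, 4700, 5440, 6180, 6920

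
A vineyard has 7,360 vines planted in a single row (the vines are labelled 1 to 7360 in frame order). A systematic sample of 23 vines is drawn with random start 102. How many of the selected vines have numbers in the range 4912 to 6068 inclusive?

k = 7360/23 = 320
First selection ≥ 4912: 102 + ⌈(4912−102)/320⌉·320 = 102 + 16×320 = 5222
Last selection ≤ 6068: 102 + ⌊(6068−102)/320⌋·320 = 102 + 18×320 = 5862
Count = 18 − 16 + 1 = 3

3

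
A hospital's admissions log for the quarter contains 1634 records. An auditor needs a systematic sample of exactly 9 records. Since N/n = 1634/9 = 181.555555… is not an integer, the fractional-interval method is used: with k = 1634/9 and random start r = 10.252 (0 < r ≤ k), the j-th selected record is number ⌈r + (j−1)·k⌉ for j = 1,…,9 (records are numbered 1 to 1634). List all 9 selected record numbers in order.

j=1: r + 0k = 10.252 → ⌈·⌉ = 11
j=2: r + 1k = 191.807555… → ⌈·⌉ = 192
j=3: r + 2k = 373.363111… → ⌈·⌉ = 374
j=4: r + 3k = 554.918666… → ⌈·⌉ = 555
j=5: r + 4k = 736.474222… → ⌈·⌉ = 737
j=6: r + 5k = 918.029777… → ⌈·⌉ = 919
j=7: r + 6k = 1099.585333… → ⌈·⌉ = 1100
j=8: r + 7k = 1281.140888… → ⌈·⌉ = 1282
j=9: r + 8k = 1462.696444… → ⌈·⌉ = 1463

11, 192, 374, 555, 737, 919, 1100, 1282, 1463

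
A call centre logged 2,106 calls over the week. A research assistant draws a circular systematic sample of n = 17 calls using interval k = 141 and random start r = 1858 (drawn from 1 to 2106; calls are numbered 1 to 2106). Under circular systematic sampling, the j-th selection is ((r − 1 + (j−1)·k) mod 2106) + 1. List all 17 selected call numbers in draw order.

1858, 1999, 34, 175, 316, 457, 598, 739, 880, 1021, 1162, 1303, 1444, 1585, 1726, 1867, 2008

Selection 1: 1858
Selection 2: 1858 + 141 = 1999
Selection 3: 1999 + 141 = 2140 → 2140 − 2106 = 34
Selection 4: 34 + 141 = 175
Selection 5: 175 + 141 = 316
Selection 6: 316 + 141 = 457
Selection 7: 457 + 141 = 598
Selection 8: 598 + 141 = 739
Selection 9: 739 + 141 = 880
Selection 10: 880 + 141 = 1021
Selection 11: 1021 + 141 = 1162
Selection 12: 1162 + 141 = 1303
Selection 13: 1303 + 141 = 1444
Selection 14: 1444 + 141 = 1585
Selection 15: 1585 + 141 = 1726
Selection 16: 1726 + 141 = 1867
Selection 17: 1867 + 141 = 2008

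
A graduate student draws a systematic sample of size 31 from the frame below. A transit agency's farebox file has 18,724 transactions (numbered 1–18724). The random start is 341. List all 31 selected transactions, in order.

341, 945, 1549, 2153, 2757, 3361, 3965, 4569, 5173, 5777, 6381, 6985, 7589, 8193, 8797, 9401, 10005, 10609, 11213, 11817, 12421, 13025, 13629, 14233, 14837, 15441, 16045, 16649, 17253, 17857, 18461

k = N/n = 18724/31 = 604
transaction 1: 341
transaction 2: 341 + 604 = 945
transaction 3: 945 + 604 = 1549
transaction 4: 1549 + 604 = 2153
transaction 5: 2153 + 604 = 2757
transaction 6: 2757 + 604 = 3361
transaction 7: 3361 + 604 = 3965
transaction 8: 3965 + 604 = 4569
transaction 9: 4569 + 604 = 5173
transaction 10: 5173 + 604 = 5777
transaction 11: 5777 + 604 = 6381
transaction 12: 6381 + 604 = 6985
transaction 13: 6985 + 604 = 7589
transaction 14: 7589 + 604 = 8193
transaction 15: 8193 + 604 = 8797
transaction 16: 8797 + 604 = 9401
transaction 17: 9401 + 604 = 10005
transaction 18: 10005 + 604 = 10609
transaction 19: 10609 + 604 = 11213
transaction 20: 11213 + 604 = 11817
transaction 21: 11817 + 604 = 12421
transaction 22: 12421 + 604 = 13025
transaction 23: 13025 + 604 = 13629
transaction 24: 13629 + 604 = 14233
transaction 25: 14233 + 604 = 14837
transaction 26: 14837 + 604 = 15441
transaction 27: 15441 + 604 = 16045
transaction 28: 16045 + 604 = 16649
transaction 29: 16649 + 604 = 17253
transaction 30: 17253 + 604 = 17857
transaction 31: 17857 + 604 = 18461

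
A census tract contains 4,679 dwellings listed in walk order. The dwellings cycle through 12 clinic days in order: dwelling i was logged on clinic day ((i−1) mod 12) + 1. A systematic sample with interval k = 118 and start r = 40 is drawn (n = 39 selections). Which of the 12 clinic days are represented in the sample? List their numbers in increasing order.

Consecutive selections differ by k = 118, so their clinic day numbers differ by 118 mod 12 = 10.
gcd(118, 12) = 2, so the sample visits 12/2 = 6 distinct residues mod 12.
Start 40 is clinic day 4; the clinic days hit are 2, 4, 6, 8, 10, 12.

2, 4, 6, 8, 10, 12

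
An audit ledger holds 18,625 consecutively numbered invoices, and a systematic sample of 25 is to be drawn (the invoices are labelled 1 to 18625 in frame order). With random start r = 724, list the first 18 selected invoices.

k = N/n = 18625/25 = 745
invoice 1: 724
invoice 2: 724 + 745 = 1469
invoice 3: 1469 + 745 = 2214
invoice 4: 2214 + 745 = 2959
invoice 5: 2959 + 745 = 3704
invoice 6: 3704 + 745 = 4449
invoice 7: 4449 + 745 = 5194
invoice 8: 5194 + 745 = 5939
invoice 9: 5939 + 745 = 6684
invoice 10: 6684 + 745 = 7429
invoice 11: 7429 + 745 = 8174
invoice 12: 8174 + 745 = 8919
invoice 13: 8919 + 745 = 9664
invoice 14: 9664 + 745 = 10409
invoice 15: 10409 + 745 = 11154
invoice 16: 11154 + 745 = 11899
invoice 17: 11899 + 745 = 12644
invoice 18: 12644 + 745 = 13389

724, 1469, 2214, 2959, 3704, 4449, 5194, 5939, 6684, 7429, 8174, 8919, 9664, 10409, 11154, 11899, 12644, 13389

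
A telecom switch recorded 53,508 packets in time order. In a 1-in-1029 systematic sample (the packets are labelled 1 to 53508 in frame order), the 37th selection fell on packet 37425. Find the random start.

381

k = 1029
r = 37425 − (37−1)×1029 = 37425 − 37044 = 381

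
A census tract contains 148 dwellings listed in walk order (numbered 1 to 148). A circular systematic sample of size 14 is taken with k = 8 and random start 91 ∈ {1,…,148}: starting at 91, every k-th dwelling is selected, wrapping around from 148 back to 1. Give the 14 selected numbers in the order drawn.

91, 99, 107, 115, 123, 131, 139, 147, 7, 15, 23, 31, 39, 47

Selection 1: 91
Selection 2: 91 + 8 = 99
Selection 3: 99 + 8 = 107
Selection 4: 107 + 8 = 115
Selection 5: 115 + 8 = 123
Selection 6: 123 + 8 = 131
Selection 7: 131 + 8 = 139
Selection 8: 139 + 8 = 147
Selection 9: 147 + 8 = 155 → 155 − 148 = 7
Selection 10: 7 + 8 = 15
Selection 11: 15 + 8 = 23
Selection 12: 23 + 8 = 31
Selection 13: 31 + 8 = 39
Selection 14: 39 + 8 = 47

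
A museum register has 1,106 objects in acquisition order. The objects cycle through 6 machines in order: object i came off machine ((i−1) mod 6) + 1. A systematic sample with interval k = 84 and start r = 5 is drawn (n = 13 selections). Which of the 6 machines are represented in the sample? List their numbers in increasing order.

5

Consecutive selections differ by k = 84, so their machine numbers differ by 84 mod 6 = 0.
gcd(84, 6) = 6, so the sample visits 6/6 = 1 distinct residues mod 6.
Start 5 is machine 5; the machines hit are 5.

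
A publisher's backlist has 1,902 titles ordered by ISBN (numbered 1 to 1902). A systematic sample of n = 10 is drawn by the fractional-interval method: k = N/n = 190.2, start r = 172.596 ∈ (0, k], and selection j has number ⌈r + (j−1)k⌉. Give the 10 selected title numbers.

j=1: r + 0k = 172.596 → ⌈·⌉ = 173
j=2: r + 1k = 362.796 → ⌈·⌉ = 363
j=3: r + 2k = 552.996 → ⌈·⌉ = 553
j=4: r + 3k = 743.196 → ⌈·⌉ = 744
j=5: r + 4k = 933.396 → ⌈·⌉ = 934
j=6: r + 5k = 1123.596 → ⌈·⌉ = 1124
j=7: r + 6k = 1313.796 → ⌈·⌉ = 1314
j=8: r + 7k = 1503.996 → ⌈·⌉ = 1504
j=9: r + 8k = 1694.196 → ⌈·⌉ = 1695
j=10: r + 9k = 1884.396 → ⌈·⌉ = 1885

173, 363, 553, 744, 934, 1124, 1314, 1504, 1695, 1885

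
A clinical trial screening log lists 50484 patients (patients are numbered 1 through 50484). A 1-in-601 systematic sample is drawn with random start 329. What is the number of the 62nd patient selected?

k = 601
62nd selection = r + (62−1)·k = 329 + 61×601 = 329 + 36661 = 36990

36990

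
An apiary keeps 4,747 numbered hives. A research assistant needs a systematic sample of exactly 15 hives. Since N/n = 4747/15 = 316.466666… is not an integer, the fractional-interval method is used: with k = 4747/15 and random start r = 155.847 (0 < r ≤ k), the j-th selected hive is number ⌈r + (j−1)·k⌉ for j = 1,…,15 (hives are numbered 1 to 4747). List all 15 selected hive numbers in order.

156, 473, 789, 1106, 1422, 1739, 2055, 2372, 2688, 3005, 3321, 3637, 3954, 4270, 4587

j=1: r + 0k = 155.847 → ⌈·⌉ = 156
j=2: r + 1k = 472.313666… → ⌈·⌉ = 473
j=3: r + 2k = 788.780333… → ⌈·⌉ = 789
j=4: r + 3k = 1105.247 → ⌈·⌉ = 1106
j=5: r + 4k = 1421.713666… → ⌈·⌉ = 1422
j=6: r + 5k = 1738.180333… → ⌈·⌉ = 1739
j=7: r + 6k = 2054.647 → ⌈·⌉ = 2055
j=8: r + 7k = 2371.113666… → ⌈·⌉ = 2372
j=9: r + 8k = 2687.580333… → ⌈·⌉ = 2688
j=10: r + 9k = 3004.047 → ⌈·⌉ = 3005
j=11: r + 10k = 3320.513666… → ⌈·⌉ = 3321
j=12: r + 11k = 3636.980333… → ⌈·⌉ = 3637
j=13: r + 12k = 3953.447 → ⌈·⌉ = 3954
j=14: r + 13k = 4269.913666… → ⌈·⌉ = 4270
j=15: r + 14k = 4586.380333… → ⌈·⌉ = 4587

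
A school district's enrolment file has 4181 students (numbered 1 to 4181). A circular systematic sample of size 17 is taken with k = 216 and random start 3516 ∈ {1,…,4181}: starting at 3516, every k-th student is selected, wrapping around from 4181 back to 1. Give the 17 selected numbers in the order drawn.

3516, 3732, 3948, 4164, 199, 415, 631, 847, 1063, 1279, 1495, 1711, 1927, 2143, 2359, 2575, 2791

Selection 1: 3516
Selection 2: 3516 + 216 = 3732
Selection 3: 3732 + 216 = 3948
Selection 4: 3948 + 216 = 4164
Selection 5: 4164 + 216 = 4380 → 4380 − 4181 = 199
Selection 6: 199 + 216 = 415
Selection 7: 415 + 216 = 631
Selection 8: 631 + 216 = 847
Selection 9: 847 + 216 = 1063
Selection 10: 1063 + 216 = 1279
Selection 11: 1279 + 216 = 1495
Selection 12: 1495 + 216 = 1711
Selection 13: 1711 + 216 = 1927
Selection 14: 1927 + 216 = 2143
Selection 15: 2143 + 216 = 2359
Selection 16: 2359 + 216 = 2575
Selection 17: 2575 + 216 = 2791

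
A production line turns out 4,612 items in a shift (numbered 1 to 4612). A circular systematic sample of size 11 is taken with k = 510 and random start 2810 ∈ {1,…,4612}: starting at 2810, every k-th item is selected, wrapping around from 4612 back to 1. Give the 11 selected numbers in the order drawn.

Selection 1: 2810
Selection 2: 2810 + 510 = 3320
Selection 3: 3320 + 510 = 3830
Selection 4: 3830 + 510 = 4340
Selection 5: 4340 + 510 = 4850 → 4850 − 4612 = 238
Selection 6: 238 + 510 = 748
Selection 7: 748 + 510 = 1258
Selection 8: 1258 + 510 = 1768
Selection 9: 1768 + 510 = 2278
Selection 10: 2278 + 510 = 2788
Selection 11: 2788 + 510 = 3298

2810, 3320, 3830, 4340, 238, 748, 1258, 1768, 2278, 2788, 3298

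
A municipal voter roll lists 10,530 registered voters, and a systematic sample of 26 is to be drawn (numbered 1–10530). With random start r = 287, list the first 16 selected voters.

k = N/n = 10530/26 = 405
voter 1: 287
voter 2: 287 + 405 = 692
voter 3: 692 + 405 = 1097
voter 4: 1097 + 405 = 1502
voter 5: 1502 + 405 = 1907
voter 6: 1907 + 405 = 2312
voter 7: 2312 + 405 = 2717
voter 8: 2717 + 405 = 3122
voter 9: 3122 + 405 = 3527
voter 10: 3527 + 405 = 3932
voter 11: 3932 + 405 = 4337
voter 12: 4337 + 405 = 4742
voter 13: 4742 + 405 = 5147
voter 14: 5147 + 405 = 5552
voter 15: 5552 + 405 = 5957
voter 16: 5957 + 405 = 6362

287, 692, 1097, 1502, 1907, 2312, 2717, 3122, 3527, 3932, 4337, 4742, 5147, 5552, 5957, 6362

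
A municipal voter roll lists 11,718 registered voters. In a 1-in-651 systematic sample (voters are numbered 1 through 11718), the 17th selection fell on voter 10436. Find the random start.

k = 651
r = 10436 − (17−1)×651 = 10436 − 10416 = 20

20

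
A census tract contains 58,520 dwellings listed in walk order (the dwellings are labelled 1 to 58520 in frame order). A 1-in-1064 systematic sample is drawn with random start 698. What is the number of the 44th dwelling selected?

k = 1064
44th selection = r + (44−1)·k = 698 + 43×1064 = 698 + 45752 = 46450

46450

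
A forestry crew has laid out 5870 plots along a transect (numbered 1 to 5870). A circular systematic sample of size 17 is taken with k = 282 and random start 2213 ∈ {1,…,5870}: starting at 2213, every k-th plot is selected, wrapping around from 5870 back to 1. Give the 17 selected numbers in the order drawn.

2213, 2495, 2777, 3059, 3341, 3623, 3905, 4187, 4469, 4751, 5033, 5315, 5597, 9, 291, 573, 855

Selection 1: 2213
Selection 2: 2213 + 282 = 2495
Selection 3: 2495 + 282 = 2777
Selection 4: 2777 + 282 = 3059
Selection 5: 3059 + 282 = 3341
Selection 6: 3341 + 282 = 3623
Selection 7: 3623 + 282 = 3905
Selection 8: 3905 + 282 = 4187
Selection 9: 4187 + 282 = 4469
Selection 10: 4469 + 282 = 4751
Selection 11: 4751 + 282 = 5033
Selection 12: 5033 + 282 = 5315
Selection 13: 5315 + 282 = 5597
Selection 14: 5597 + 282 = 5879 → 5879 − 5870 = 9
Selection 15: 9 + 282 = 291
Selection 16: 291 + 282 = 573
Selection 17: 573 + 282 = 855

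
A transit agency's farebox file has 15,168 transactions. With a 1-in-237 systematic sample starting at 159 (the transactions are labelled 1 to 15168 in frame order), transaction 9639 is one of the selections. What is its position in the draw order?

41

k = 237
position = (9639 − 159)/237 + 1 = 9480/237 + 1 = 40 + 1 = 41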